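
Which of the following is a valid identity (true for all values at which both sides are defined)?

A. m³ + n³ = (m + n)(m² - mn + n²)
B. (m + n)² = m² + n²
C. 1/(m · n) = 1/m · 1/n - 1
A

A: holds — e.g. at (3, 3), both sides equal 54.
B: fails at (1, 2) — LHS = 9, RHS = 5.
C: fails at (3, 3) — LHS = 1/9, RHS = -8/9.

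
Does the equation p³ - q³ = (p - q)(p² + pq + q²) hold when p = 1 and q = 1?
Holds

Substituting p = 1, q = 1:

LHS = 1³ - 1³ = 0
RHS = (1 - 1)(1² + 1·1 + 1²) = 0

LHS = RHS, so the equation holds at this point.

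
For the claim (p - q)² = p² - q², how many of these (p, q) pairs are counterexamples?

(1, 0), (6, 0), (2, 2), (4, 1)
Testing each pair:
(1, 0): LHS = 1, RHS = 1 → satisfies claim
(6, 0): LHS = 36, RHS = 36 → satisfies claim
(2, 2): LHS = 0, RHS = 0 → satisfies claim
(4, 1): LHS = 9, RHS = 15 → counterexample

That makes 1 counterexample.

Answer: 1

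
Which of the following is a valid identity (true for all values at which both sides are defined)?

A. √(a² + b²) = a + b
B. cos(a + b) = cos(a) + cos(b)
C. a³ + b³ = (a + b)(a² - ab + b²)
C

A: fails at (2, 4) — LHS = 2·√(5) ≈ 4.472, RHS = 6.
B: fails at (2, 2) — LHS = cos(4) ≈ -0.6536, RHS = 2·cos(2) ≈ -0.8323.
C: holds — e.g. at (2, 4), both sides equal 72.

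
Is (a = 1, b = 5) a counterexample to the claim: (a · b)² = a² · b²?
No

Substituting a = 1, b = 5:
LHS = (1 · 5)² = 25
RHS = 1² · 5² = 25

The sides agree, so this pair does not disprove the claim.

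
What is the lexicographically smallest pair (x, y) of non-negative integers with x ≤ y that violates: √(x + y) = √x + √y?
(x, y) = (1, 1)

At (0, 4): both sides equal 2, so it holds there.
At (0, 7): both sides equal √(7) ≈ 2.646, so it holds there.

Substituting (1, 1) into the claim:
LHS = √(1 + 1) = √(2) ≈ 1.414
RHS = √1 + √1 = 2

Since LHS ≠ RHS, this pair disproves the claim, and no lexicographically smaller pair (x ≤ y, non-negative integers) does.

For instance (1, 5) is also a counterexample (LHS = √(6) ≈ 2.449, RHS = 1 + √(5) ≈ 3.236), but it's lexicographically larger.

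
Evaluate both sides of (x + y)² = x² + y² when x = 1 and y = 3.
LHS = (1 + 3)² = 16
RHS = 1² + 3² = 10

LHS ≠ RHS, so the equation does not hold here.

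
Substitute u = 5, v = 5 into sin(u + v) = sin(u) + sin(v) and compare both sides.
LHS = sin(5 + 5) = sin(10) ≈ -0.544
RHS = sin(5) + sin(5) = 2·sin(5) ≈ -1.918

LHS ≠ RHS (they differ by about 1.374), so the equation does not hold here.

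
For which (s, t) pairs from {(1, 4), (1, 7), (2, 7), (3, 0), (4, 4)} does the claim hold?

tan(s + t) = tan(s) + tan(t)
Testing each pair:
(1, 4): LHS = tan(5) ≈ -3.381, RHS = tan(4) + tan(1) ≈ 2.715 → fails
(1, 7): LHS = tan(8) ≈ -6.8, RHS = tan(7) + tan(1) ≈ 2.429 → fails
(2, 7): LHS = tan(9) ≈ -0.4523, RHS = tan(2) + tan(7) ≈ -1.314 → fails
(3, 0): LHS = tan(3) ≈ -0.1425, RHS = tan(3) ≈ -0.1425 → holds
(4, 4): LHS = tan(8) ≈ -6.8, RHS = 2·tan(4) ≈ 2.316 → fails

1 of 5 pairs satisfies the claim.

Answer: (3, 0)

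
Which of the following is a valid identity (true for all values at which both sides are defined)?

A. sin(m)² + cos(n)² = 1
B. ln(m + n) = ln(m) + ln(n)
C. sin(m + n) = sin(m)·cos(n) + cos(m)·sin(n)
A: fails at (0, 1) — LHS = cos(1)² ≈ 0.2919, RHS = 1.
B: fails at (2, 3) — LHS = ln(5) ≈ 1.609, RHS = ln(2) + ln(3) ≈ 1.792.
C: holds — e.g. at (1, 2), both sides equal sin(3) ≈ 0.1411.

Answer: C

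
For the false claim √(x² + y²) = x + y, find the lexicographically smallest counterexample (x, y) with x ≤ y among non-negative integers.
(x, y) = (1, 1)

Substituting (1, 1) into the claim:
LHS = √(1² + 1²) = √(2) ≈ 1.414
RHS = 1 + 1 = 2

Since LHS ≠ RHS, this pair disproves the claim, and no lexicographically smaller pair (x ≤ y, non-negative integers) does.

For instance (4, 5) is also a counterexample (LHS = √(41) ≈ 6.403, RHS = 9), but it's lexicographically larger.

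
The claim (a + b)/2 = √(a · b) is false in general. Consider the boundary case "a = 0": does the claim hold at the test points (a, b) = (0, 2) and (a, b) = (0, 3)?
No, fails at both test points

At (0, 2): LHS = 1 ≠ RHS = 0
At (0, 3): LHS = 3/2 ≠ RHS = 0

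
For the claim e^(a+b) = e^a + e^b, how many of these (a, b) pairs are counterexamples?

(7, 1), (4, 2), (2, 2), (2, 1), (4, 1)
Testing each pair:
(7, 1): LHS = e^8 ≈ 2981, RHS = e + e^7 ≈ 1099 → counterexample
(4, 2): LHS = e^6 ≈ 403.4, RHS = e^2 + e^4 ≈ 61.99 → counterexample
(2, 2): LHS = e^4 ≈ 54.6, RHS = 2·e^2 ≈ 14.78 → counterexample
(2, 1): LHS = e^3 ≈ 20.09, RHS = e + e^2 ≈ 10.11 → counterexample
(4, 1): LHS = e^5 ≈ 148.4, RHS = e + e^4 ≈ 57.32 → counterexample

That makes 5 counterexamples.

Answer: 5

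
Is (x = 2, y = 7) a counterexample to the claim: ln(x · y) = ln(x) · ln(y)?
Yes

Substituting x = 2, y = 7:
LHS = ln(2 · 7) = ln(14) ≈ 2.639
RHS = ln(2) · ln(7) ≈ 1.349

Since LHS ≠ RHS, this pair disproves the claim.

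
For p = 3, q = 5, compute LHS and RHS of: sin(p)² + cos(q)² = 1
LHS = sin(3)² + cos(5)² ≈ 0.1004
RHS = 1

LHS ≠ RHS (they differ by about 0.8996), so the equation does not hold here.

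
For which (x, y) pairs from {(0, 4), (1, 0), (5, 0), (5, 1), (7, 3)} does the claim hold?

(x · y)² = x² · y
Testing each pair:
(0, 4): LHS = 0, RHS = 0 → holds
(1, 0): LHS = 0, RHS = 0 → holds
(5, 0): LHS = 0, RHS = 0 → holds
(5, 1): LHS = 25, RHS = 25 → holds
(7, 3): LHS = 441, RHS = 147 → fails

4 of 5 pairs satisfy the claim.

Answer: (0, 4), (1, 0), (5, 0), (5, 1)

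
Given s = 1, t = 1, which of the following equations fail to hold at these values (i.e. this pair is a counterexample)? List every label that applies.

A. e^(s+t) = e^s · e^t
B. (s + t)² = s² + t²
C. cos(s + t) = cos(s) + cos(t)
Evaluating each claim at the given values:
A. LHS = e^2 ≈ 7.389, RHS = e^2 ≈ 7.389 → holds here (LHS = RHS)
B. LHS = 4, RHS = 2 → fails here (LHS ≠ RHS)
C. LHS = cos(2) ≈ -0.4161, RHS = 2·cos(1) ≈ 1.081 → fails here (LHS ≠ RHS)

Answer: B, C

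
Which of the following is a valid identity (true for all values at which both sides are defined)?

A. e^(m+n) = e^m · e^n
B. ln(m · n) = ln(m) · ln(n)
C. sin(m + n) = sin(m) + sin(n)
A: holds — e.g. at (2, 2), both sides equal e^4 ≈ 54.6.
B: fails at (1, 4) — LHS = ln(4) ≈ 1.386, RHS = 0.
C: fails at (2, 2) — LHS = sin(4) ≈ -0.7568, RHS = 2·sin(2) ≈ 1.819.

Answer: A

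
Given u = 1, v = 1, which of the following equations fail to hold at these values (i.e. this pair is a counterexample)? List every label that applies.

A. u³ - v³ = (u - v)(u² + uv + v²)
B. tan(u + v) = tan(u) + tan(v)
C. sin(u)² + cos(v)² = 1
B

Evaluating each claim at the given values:
A. LHS = 0, RHS = 0 → holds here (LHS = RHS)
B. LHS = tan(2) ≈ -2.185, RHS = 2·tan(1) ≈ 3.115 → fails here (LHS ≠ RHS)
C. LHS = cos(1)² + sin(1)² = 1, RHS = 1 → holds here (LHS = RHS)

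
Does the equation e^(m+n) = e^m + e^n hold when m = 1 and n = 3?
Substituting m = 1, n = 3:

LHS = e^(1+3) = e^4 ≈ 54.6
RHS = e^1 + e^3 = e + e^3 ≈ 22.8

LHS ≠ RHS, so the equation does not hold at this point.

Answer: Fails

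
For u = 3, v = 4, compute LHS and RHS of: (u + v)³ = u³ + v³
LHS = (3 + 4)³ = 343
RHS = 3³ + 4³ = 91

LHS ≠ RHS, so the equation does not hold here.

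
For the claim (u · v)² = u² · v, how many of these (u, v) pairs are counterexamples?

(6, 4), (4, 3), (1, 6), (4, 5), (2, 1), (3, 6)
Testing each pair:
(6, 4): LHS = 576, RHS = 144 → counterexample
(4, 3): LHS = 144, RHS = 48 → counterexample
(1, 6): LHS = 36, RHS = 6 → counterexample
(4, 5): LHS = 400, RHS = 80 → counterexample
(2, 1): LHS = 4, RHS = 4 → satisfies claim
(3, 6): LHS = 324, RHS = 54 → counterexample

That makes 5 counterexamples.

Answer: 5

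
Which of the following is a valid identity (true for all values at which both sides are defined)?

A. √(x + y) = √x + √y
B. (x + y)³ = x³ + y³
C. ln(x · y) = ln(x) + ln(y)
C

A: fails at (6, 7) — LHS = √(13) ≈ 3.606, RHS = √(6) + √(7) ≈ 5.095.
B: fails at (1, 5) — LHS = 216, RHS = 126.
C: holds — e.g. at (2, 7), both sides equal ln(14) ≈ 2.639.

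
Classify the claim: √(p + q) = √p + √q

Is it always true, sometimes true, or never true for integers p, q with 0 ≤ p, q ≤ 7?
Sometimes true

It holds at (p, q) = (0, 4) (both sides equal 2), but fails at (p, q) = (7, 6) (LHS = √(13) ≈ 3.606, RHS = √(6) + √(7) ≈ 5.095).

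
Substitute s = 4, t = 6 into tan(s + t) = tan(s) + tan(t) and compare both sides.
LHS = tan(4 + 6) = tan(10) ≈ 0.6484
RHS = tan(4) + tan(6) ≈ 0.8668

LHS ≠ RHS (they differ by about 0.2185), so the equation does not hold here.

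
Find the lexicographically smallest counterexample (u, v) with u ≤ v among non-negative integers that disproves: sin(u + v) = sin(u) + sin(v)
(u, v) = (1, 1)

At (0, 2): both sides equal sin(2) ≈ 0.9093, so it holds there.

Substituting (1, 1) into the claim:
LHS = sin(1 + 1) = sin(2) ≈ 0.9093
RHS = sin(1) + sin(1) = 2·sin(1) ≈ 1.683

Since LHS ≠ RHS, this pair disproves the claim, and no lexicographically smaller pair (u ≤ v, non-negative integers) does.

For instance (3, 4) is also a counterexample (LHS = sin(7) ≈ 0.657, RHS = sin(4) + sin(3) ≈ -0.6157), but it's lexicographically larger.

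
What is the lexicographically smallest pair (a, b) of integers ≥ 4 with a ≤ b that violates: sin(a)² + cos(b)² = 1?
(a, b) = (4, 5)

At (4, 4): both sides equal 1, so it holds there.

Substituting (4, 5) into the claim:
LHS = sin(4)² + cos(5)² ≈ 0.6532
RHS = 1

Since LHS ≠ RHS, this pair disproves the claim, and no lexicographically smaller pair (a ≤ b, integers ≥ 4) does.

For instance (9, 10) is also a counterexample (LHS = sin(9)² + cos(10)² ≈ 0.8739, RHS = 1), but it's lexicographically larger.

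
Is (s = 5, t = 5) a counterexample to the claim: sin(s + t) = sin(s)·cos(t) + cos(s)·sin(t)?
No

Substituting s = 5, t = 5:
LHS = sin(5 + 5) = sin(10) ≈ -0.544
RHS = sin(5)·cos(5) + cos(5)·sin(5) = 2·sin(5)·cos(5) ≈ -0.544

The sides agree, so this pair does not disprove the claim.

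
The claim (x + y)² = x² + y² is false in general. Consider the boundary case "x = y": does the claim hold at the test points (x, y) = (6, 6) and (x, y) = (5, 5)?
No, fails at both test points

At (6, 6): LHS = 144 ≠ RHS = 72
At (5, 5): LHS = 100 ≠ RHS = 50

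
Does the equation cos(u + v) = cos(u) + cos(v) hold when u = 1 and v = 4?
Fails

Substituting u = 1, v = 4:

LHS = cos(1 + 4) = cos(5) ≈ 0.2837
RHS = cos(1) + cos(4) ≈ -0.1133

LHS ≠ RHS, so the equation does not hold at this point.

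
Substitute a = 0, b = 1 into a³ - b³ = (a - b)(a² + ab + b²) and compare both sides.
LHS = 0³ - 1³ = -1
RHS = (0 - 1)(0² + 0·1 + 1²) = -1

LHS = RHS: the two sides agree.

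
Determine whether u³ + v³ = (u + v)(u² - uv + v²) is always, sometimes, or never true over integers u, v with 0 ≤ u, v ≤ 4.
The identity holds for every pair in the range. For instance at (u, v) = (1, 4): both sides equal 65.

Answer: Always true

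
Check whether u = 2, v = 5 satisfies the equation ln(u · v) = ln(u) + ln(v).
Substituting u = 2, v = 5:

LHS = ln(2 · 5) = ln(10) ≈ 2.303
RHS = ln(2) + ln(5) ≈ 2.303

LHS = RHS, so the equation holds at this point.

Answer: Holds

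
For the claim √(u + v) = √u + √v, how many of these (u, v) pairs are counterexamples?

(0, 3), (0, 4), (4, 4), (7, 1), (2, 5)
Testing each pair:
(0, 3): LHS = √(3) ≈ 1.732, RHS = √(3) ≈ 1.732 → satisfies claim
(0, 4): LHS = 2, RHS = 2 → satisfies claim
(4, 4): LHS = 2·√(2) ≈ 2.828, RHS = 4 → counterexample
(7, 1): LHS = 2·√(2) ≈ 2.828, RHS = 1 + √(7) ≈ 3.646 → counterexample
(2, 5): LHS = √(7) ≈ 2.646, RHS = √(2) + √(5) ≈ 3.65 → counterexample

That makes 3 counterexamples.

Answer: 3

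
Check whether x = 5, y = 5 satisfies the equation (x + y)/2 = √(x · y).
Holds

Substituting x = 5, y = 5:

LHS = (5 + 5)/2 = 5
RHS = √(5 · 5) = 5

LHS = RHS, so the equation holds at this point.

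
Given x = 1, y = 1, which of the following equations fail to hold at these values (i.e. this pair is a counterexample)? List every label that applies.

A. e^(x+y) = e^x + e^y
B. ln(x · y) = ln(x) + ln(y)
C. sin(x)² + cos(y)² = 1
Evaluating each claim at the given values:
A. LHS = e^2 ≈ 7.389, RHS = 2·e ≈ 5.437 → fails here (LHS ≠ RHS)
B. LHS = 0, RHS = 0 → holds here (LHS = RHS)
C. LHS = cos(1)² + sin(1)² = 1, RHS = 1 → holds here (LHS = RHS)

Answer: A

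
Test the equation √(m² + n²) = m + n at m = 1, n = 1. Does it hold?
Fails

Substituting m = 1, n = 1:

LHS = √(1² + 1²) = √(2) ≈ 1.414
RHS = 1 + 1 = 2

LHS ≠ RHS, so the equation does not hold at this point.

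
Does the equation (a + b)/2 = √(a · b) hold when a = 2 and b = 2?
Holds

Substituting a = 2, b = 2:

LHS = (2 + 2)/2 = 2
RHS = √(2 · 2) = 2

LHS = RHS, so the equation holds at this point.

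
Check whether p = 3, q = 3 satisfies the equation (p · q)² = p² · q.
Substituting p = 3, q = 3:

LHS = (3 · 3)² = 81
RHS = 3² · 3 = 27

LHS ≠ RHS, so the equation does not hold at this point.

Answer: Fails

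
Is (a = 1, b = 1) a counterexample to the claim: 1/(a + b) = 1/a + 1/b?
Substituting a = 1, b = 1:
LHS = 1/(1 + 1) = 1/2
RHS = 1/1 + 1/1 = 2

Since LHS ≠ RHS, this pair disproves the claim.

Answer: Yes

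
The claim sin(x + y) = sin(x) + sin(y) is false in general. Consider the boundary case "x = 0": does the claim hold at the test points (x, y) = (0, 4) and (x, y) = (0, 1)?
Yes, holds at both test points

At (0, 4): LHS = sin(4) ≈ -0.7568, RHS = sin(4) ≈ -0.7568 → equal
At (0, 1): LHS = sin(1) ≈ 0.8415, RHS = sin(1) ≈ 0.8415 → equal

So the claim does hold at both of these boundary points, even though it is not an identity.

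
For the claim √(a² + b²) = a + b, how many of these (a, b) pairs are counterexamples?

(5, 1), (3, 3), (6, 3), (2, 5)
Testing each pair:
(5, 1): LHS = √(26) ≈ 5.099, RHS = 6 → counterexample
(3, 3): LHS = 3·√(2) ≈ 4.243, RHS = 6 → counterexample
(6, 3): LHS = 3·√(5) ≈ 6.708, RHS = 9 → counterexample
(2, 5): LHS = √(29) ≈ 5.385, RHS = 7 → counterexample

That makes 4 counterexamples.

Answer: 4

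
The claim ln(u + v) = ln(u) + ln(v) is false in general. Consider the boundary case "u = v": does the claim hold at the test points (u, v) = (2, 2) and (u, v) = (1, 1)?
At (2, 2): LHS = ln(4) ≈ 1.386, RHS = 2·ln(2) ≈ 1.386 → equal
At (1, 1): LHS = ln(2) ≈ 0.6931 ≠ RHS = 0

Answer: Only at (2, 2)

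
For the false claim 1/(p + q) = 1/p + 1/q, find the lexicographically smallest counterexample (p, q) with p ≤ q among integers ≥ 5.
(p, q) = (5, 5)

Substituting (5, 5) into the claim:
LHS = 1/(5 + 5) = 1/10
RHS = 1/5 + 1/5 = 2/5

Since LHS ≠ RHS, this pair disproves the claim, and no lexicographically smaller pair (p ≤ q, integers ≥ 5) does.

For instance (6, 6) is also a counterexample (LHS = 1/12, RHS = 1/3), but it's lexicographically larger.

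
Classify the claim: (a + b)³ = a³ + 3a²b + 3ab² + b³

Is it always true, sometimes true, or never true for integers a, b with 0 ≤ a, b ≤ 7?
Always true

The identity holds for every pair in the range. For instance at (a, b) = (1, 5): both sides equal 216.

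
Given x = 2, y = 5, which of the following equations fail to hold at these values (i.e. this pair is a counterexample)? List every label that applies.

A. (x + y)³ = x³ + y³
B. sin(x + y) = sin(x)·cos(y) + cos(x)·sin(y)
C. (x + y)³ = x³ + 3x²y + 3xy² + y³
A

Evaluating each claim at the given values:
A. LHS = 343, RHS = 133 → fails here (LHS ≠ RHS)
B. LHS = sin(7) ≈ 0.657, RHS = sin(2)·cos(5) + sin(5)·cos(2) ≈ 0.657 → holds here (LHS = RHS)
C. LHS = 343, RHS = 343 → holds here (LHS = RHS)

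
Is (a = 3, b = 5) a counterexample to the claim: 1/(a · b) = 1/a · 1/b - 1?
Substituting a = 3, b = 5:
LHS = 1/(3 · 5) = 1/15
RHS = 1/3 · 1/5 - 1 = -14/15

Since LHS ≠ RHS, this pair disproves the claim.

Answer: Yes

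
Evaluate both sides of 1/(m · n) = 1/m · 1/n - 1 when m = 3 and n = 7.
LHS = 1/(3 · 7) = 1/21
RHS = 1/3 · 1/7 - 1 = -20/21

LHS ≠ RHS, so the equation does not hold here.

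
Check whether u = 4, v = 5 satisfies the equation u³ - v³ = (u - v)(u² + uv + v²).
Holds

Substituting u = 4, v = 5:

LHS = 4³ - 5³ = -61
RHS = (4 - 5)(4² + 4·5 + 5²) = -61

LHS = RHS, so the equation holds at this point.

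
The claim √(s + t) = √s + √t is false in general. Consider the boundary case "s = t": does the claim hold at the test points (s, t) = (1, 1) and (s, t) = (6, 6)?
At (1, 1): LHS = √(2) ≈ 1.414 ≠ RHS = 2
At (6, 6): LHS = 2·√(3) ≈ 3.464 ≠ RHS = 2·√(6) ≈ 4.899

Answer: No, fails at both test points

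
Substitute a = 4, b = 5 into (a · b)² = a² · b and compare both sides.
LHS = (4 · 5)² = 400
RHS = 4² · 5 = 80

LHS ≠ RHS, so the equation does not hold here.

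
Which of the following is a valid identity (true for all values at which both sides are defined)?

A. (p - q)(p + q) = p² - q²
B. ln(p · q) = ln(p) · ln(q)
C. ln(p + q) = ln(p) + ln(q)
A: holds — e.g. at (1, 4), both sides equal -15.
B: fails at (1, 3) — LHS = ln(3) ≈ 1.099, RHS = 0.
C: fails at (1, 1) — LHS = ln(2) ≈ 0.6931, RHS = 0.

Answer: A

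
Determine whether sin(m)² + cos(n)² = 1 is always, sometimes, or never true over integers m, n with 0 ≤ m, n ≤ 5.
It holds at (m, n) = (0, 0) (both sides equal 1), but fails at (m, n) = (3, 1) (LHS = sin(3)² + cos(1)² ≈ 0.3118, RHS = 1).

Answer: Sometimes true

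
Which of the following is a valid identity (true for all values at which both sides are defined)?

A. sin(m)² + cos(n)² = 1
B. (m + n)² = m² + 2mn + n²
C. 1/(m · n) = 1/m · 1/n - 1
A: fails at (2, 5) — LHS = cos(5)² + sin(2)² ≈ 0.9073, RHS = 1.
B: holds — e.g. at (2, 2), both sides equal 16.
C: fails at (1, 4) — LHS = 1/4, RHS = -3/4.

Answer: B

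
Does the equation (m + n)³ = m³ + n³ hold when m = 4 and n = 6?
Fails

Substituting m = 4, n = 6:

LHS = (4 + 6)³ = 1000
RHS = 4³ + 6³ = 280

LHS ≠ RHS, so the equation does not hold at this point.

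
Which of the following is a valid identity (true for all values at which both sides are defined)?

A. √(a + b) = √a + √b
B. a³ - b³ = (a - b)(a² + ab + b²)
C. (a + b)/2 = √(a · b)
B

A: fails at (1, 1) — LHS = √(2) ≈ 1.414, RHS = 2.
B: holds — e.g. at (3, 5), both sides equal -98.
C: fails at (1, 5) — LHS = 3, RHS = √(5) ≈ 2.236.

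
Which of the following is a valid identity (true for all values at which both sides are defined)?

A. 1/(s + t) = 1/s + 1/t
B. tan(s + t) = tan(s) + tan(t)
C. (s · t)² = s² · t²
A: fails at (2, 3) — LHS = 1/5, RHS = 5/6.
B: fails at (5, 5) — LHS = tan(10) ≈ 0.6484, RHS = 2·tan(5) ≈ -6.761.
C: holds — e.g. at (2, 4), both sides equal 64.

Answer: C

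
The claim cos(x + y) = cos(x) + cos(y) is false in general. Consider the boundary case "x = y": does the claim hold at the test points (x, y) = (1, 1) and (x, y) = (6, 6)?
No, fails at both test points

At (1, 1): LHS = cos(2) ≈ -0.4161 ≠ RHS = 2·cos(1) ≈ 1.081
At (6, 6): LHS = cos(12) ≈ 0.8439 ≠ RHS = 2·cos(6) ≈ 1.92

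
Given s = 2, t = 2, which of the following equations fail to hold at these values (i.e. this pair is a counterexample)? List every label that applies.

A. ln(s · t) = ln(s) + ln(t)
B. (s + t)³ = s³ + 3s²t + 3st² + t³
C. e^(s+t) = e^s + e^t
Evaluating each claim at the given values:
A. LHS = ln(4) ≈ 1.386, RHS = 2·ln(2) ≈ 1.386 → holds here (LHS = RHS)
B. LHS = 64, RHS = 64 → holds here (LHS = RHS)
C. LHS = e^4 ≈ 54.6, RHS = 2·e^2 ≈ 14.78 → fails here (LHS ≠ RHS)

Answer: C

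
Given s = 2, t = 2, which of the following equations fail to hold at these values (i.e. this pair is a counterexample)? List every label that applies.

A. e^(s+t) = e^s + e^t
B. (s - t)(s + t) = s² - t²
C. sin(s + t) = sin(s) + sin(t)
Evaluating each claim at the given values:
A. LHS = e^4 ≈ 54.6, RHS = 2·e^2 ≈ 14.78 → fails here (LHS ≠ RHS)
B. LHS = 0, RHS = 0 → holds here (LHS = RHS)
C. LHS = sin(4) ≈ -0.7568, RHS = 2·sin(2) ≈ 1.819 → fails here (LHS ≠ RHS)

Answer: A, C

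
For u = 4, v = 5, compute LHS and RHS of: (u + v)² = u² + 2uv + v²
LHS = (4 + 5)² = 81
RHS = 4² + 2·4·5 + 5² = 81

LHS = RHS: the two sides agree.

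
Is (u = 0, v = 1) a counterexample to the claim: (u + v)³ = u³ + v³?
Substituting u = 0, v = 1:
LHS = (0 + 1)³ = 1
RHS = 0³ + 1³ = 1

The sides agree, so this pair does not disprove the claim.

Answer: No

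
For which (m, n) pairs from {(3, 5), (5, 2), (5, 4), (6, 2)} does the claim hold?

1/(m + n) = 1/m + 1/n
Testing each pair:
(3, 5): LHS = 1/8, RHS = 8/15 → fails
(5, 2): LHS = 1/7, RHS = 7/10 → fails
(5, 4): LHS = 1/9, RHS = 9/20 → fails
(6, 2): LHS = 1/8, RHS = 2/3 → fails

No pair satisfies the claim.

Answer: None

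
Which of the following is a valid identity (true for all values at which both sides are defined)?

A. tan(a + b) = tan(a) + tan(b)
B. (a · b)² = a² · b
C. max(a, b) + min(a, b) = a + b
C

A: fails at (1, 2) — LHS = tan(3) ≈ -0.1425, RHS = tan(2) + tan(1) ≈ -0.6276.
B: fails at (2, 5) — LHS = 100, RHS = 20.
C: holds — e.g. at (4, 5), both sides equal 9.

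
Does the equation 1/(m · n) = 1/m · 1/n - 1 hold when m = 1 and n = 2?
Substituting m = 1, n = 2:

LHS = 1/(1 · 2) = 1/2
RHS = 1/1 · 1/2 - 1 = -1/2

LHS ≠ RHS, so the equation does not hold at this point.

Answer: Fails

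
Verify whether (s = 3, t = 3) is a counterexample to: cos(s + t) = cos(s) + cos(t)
Yes

Substituting s = 3, t = 3:
LHS = cos(3 + 3) = cos(6) ≈ 0.9602
RHS = cos(3) + cos(3) = 2·cos(3) ≈ -1.98

Since LHS ≠ RHS, this pair disproves the claim.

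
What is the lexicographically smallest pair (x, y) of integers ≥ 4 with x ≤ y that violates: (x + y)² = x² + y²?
Substituting (4, 4) into the claim:
LHS = (4 + 4)² = 64
RHS = 4² + 4² = 32

Since LHS ≠ RHS, this pair disproves the claim, and no lexicographically smaller pair (x ≤ y, integers ≥ 4) does.

For instance (8, 10) is also a counterexample (LHS = 324, RHS = 164), but it's lexicographically larger.

Answer: (x, y) = (4, 4)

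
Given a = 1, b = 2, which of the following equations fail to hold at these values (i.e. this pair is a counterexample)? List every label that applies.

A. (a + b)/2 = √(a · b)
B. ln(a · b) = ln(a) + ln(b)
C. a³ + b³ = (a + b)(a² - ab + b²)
A

Evaluating each claim at the given values:
A. LHS = 3/2, RHS = √(2) ≈ 1.414 → fails here (LHS ≠ RHS)
B. LHS = ln(2) ≈ 0.6931, RHS = ln(2) ≈ 0.6931 → holds here (LHS = RHS)
C. LHS = 9, RHS = 9 → holds here (LHS = RHS)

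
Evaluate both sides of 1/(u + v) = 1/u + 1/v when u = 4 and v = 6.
LHS = 1/(4 + 6) = 1/10
RHS = 1/4 + 1/6 = 5/12

LHS ≠ RHS, so the equation does not hold here.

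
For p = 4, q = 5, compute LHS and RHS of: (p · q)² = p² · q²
LHS = (4 · 5)² = 400
RHS = 4² · 5² = 400

LHS = RHS: the two sides agree.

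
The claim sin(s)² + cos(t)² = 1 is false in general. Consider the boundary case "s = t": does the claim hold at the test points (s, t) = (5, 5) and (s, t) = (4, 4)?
At (5, 5): LHS = cos(5)² + sin(5)² = 1, RHS = 1 → equal
At (4, 4): LHS = cos(4)² + sin(4)² = 1, RHS = 1 → equal

So the claim does hold at both of these boundary points, even though it is not an identity.

Answer: Yes, holds at both test points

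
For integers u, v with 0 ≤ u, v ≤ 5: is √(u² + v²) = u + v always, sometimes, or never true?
It holds at (u, v) = (5, 0) (both sides equal 5), but fails at (u, v) = (4, 4) (LHS = 4·√(2) ≈ 5.657, RHS = 8).

Answer: Sometimes true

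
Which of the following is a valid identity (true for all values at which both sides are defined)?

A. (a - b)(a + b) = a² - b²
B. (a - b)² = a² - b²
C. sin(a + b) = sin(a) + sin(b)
A

A: holds — e.g. at (1, 1), both sides equal 0.
B: fails at (2, 4) — LHS = 4, RHS = -12.
C: fails at (3, 4) — LHS = sin(7) ≈ 0.657, RHS = sin(4) + sin(3) ≈ -0.6157.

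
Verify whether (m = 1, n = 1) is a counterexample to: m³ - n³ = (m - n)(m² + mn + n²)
Substituting m = 1, n = 1:
LHS = 1³ - 1³ = 0
RHS = (1 - 1)(1² + 1·1 + 1²) = 0

The sides agree, so this pair does not disprove the claim.

Answer: No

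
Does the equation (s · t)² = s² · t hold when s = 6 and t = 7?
Fails

Substituting s = 6, t = 7:

LHS = (6 · 7)² = 1764
RHS = 6² · 7 = 252

LHS ≠ RHS, so the equation does not hold at this point.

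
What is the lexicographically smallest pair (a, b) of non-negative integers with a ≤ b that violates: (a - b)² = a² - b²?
At (0, 0): both sides equal 0, so it holds there.

Substituting (0, 1) into the claim:
LHS = (0 - 1)² = 1
RHS = 0² - 1² = -1

Since LHS ≠ RHS, this pair disproves the claim, and no lexicographically smaller pair (a ≤ b, non-negative integers) does.

For instance (2, 7) is also a counterexample (LHS = 25, RHS = -45), but it's lexicographically larger.

Answer: (a, b) = (0, 1)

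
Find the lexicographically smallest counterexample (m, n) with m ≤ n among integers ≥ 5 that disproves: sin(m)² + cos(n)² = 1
At (5, 5): both sides equal 1, so it holds there.

Substituting (5, 6) into the claim:
LHS = sin(5)² + cos(6)² ≈ 1.841
RHS = 1

Since LHS ≠ RHS, this pair disproves the claim, and no lexicographically smaller pair (m ≤ n, integers ≥ 5) does.

For instance (10, 11) is also a counterexample (LHS = cos(11)² + sin(10)² ≈ 0.296, RHS = 1), but it's lexicographically larger.

Answer: (m, n) = (5, 6)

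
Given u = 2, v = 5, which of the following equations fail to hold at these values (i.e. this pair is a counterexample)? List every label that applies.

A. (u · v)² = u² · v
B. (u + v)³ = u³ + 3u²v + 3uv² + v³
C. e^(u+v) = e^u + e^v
A, C

Evaluating each claim at the given values:
A. LHS = 100, RHS = 20 → fails here (LHS ≠ RHS)
B. LHS = 343, RHS = 343 → holds here (LHS = RHS)
C. LHS = e^7 ≈ 1097, RHS = e^2 + e^5 ≈ 155.8 → fails here (LHS ≠ RHS)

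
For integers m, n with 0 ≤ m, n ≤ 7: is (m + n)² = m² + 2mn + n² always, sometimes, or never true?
Always true

The identity holds for every pair in the range. For instance at (m, n) = (3, 7): both sides equal 100.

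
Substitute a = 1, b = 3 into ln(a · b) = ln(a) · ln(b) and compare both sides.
LHS = ln(1 · 3) = ln(3) ≈ 1.099
RHS = ln(1) · ln(3) = 0

LHS ≠ RHS (they differ by about 1.099), so the equation does not hold here.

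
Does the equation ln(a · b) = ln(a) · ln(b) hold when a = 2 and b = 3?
Substituting a = 2, b = 3:

LHS = ln(2 · 3) = ln(6) ≈ 1.792
RHS = ln(2) · ln(3) ≈ 0.7615

LHS ≠ RHS, so the equation does not hold at this point.

Answer: Fails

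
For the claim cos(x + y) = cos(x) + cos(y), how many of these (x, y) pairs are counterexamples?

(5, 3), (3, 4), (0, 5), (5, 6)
4

Testing each pair:
(5, 3): LHS = cos(8) ≈ -0.1455, RHS = cos(3) + cos(5) ≈ -0.7063 → counterexample
(3, 4): LHS = cos(7) ≈ 0.7539, RHS = cos(3) + cos(4) ≈ -1.644 → counterexample
(0, 5): LHS = cos(5) ≈ 0.2837, RHS = cos(5) + 1 ≈ 1.284 → counterexample
(5, 6): LHS = cos(11) ≈ 0.004426, RHS = cos(5) + cos(6) ≈ 1.244 → counterexample

That makes 4 counterexamples.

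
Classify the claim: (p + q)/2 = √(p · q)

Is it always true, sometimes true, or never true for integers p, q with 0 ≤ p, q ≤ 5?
Sometimes true

It holds at (p, q) = (4, 4) (both sides equal 4), but fails at (p, q) = (5, 2) (LHS = 7/2, RHS = √(10) ≈ 3.162).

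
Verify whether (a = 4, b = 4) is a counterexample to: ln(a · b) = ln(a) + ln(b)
No

Substituting a = 4, b = 4:
LHS = ln(4 · 4) = ln(16) ≈ 2.773
RHS = ln(4) + ln(4) = 2·ln(4) ≈ 2.773

The sides agree, so this pair does not disprove the claim.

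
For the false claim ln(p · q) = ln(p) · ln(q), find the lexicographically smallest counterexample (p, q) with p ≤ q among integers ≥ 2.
Substituting (2, 2) into the claim:
LHS = ln(2 · 2) = ln(4) ≈ 1.386
RHS = ln(2) · ln(2) = ln(2)² ≈ 0.4805

Since LHS ≠ RHS, this pair disproves the claim, and no lexicographically smaller pair (p ≤ q, integers ≥ 2) does.

For instance (2, 7) is also a counterexample (LHS = ln(14) ≈ 2.639, RHS = ln(2)·ln(7) ≈ 1.349), but it's lexicographically larger.

Answer: (p, q) = (2, 2)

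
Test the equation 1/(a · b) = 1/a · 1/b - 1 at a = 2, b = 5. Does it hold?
Fails

Substituting a = 2, b = 5:

LHS = 1/(2 · 5) = 1/10
RHS = 1/2 · 1/5 - 1 = -9/10

LHS ≠ RHS, so the equation does not hold at this point.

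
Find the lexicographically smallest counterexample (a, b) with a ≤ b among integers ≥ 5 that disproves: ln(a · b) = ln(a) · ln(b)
(a, b) = (5, 5)

Substituting (5, 5) into the claim:
LHS = ln(5 · 5) = ln(25) ≈ 3.219
RHS = ln(5) · ln(5) = ln(5)² ≈ 2.59

Since LHS ≠ RHS, this pair disproves the claim, and no lexicographically smaller pair (a ≤ b, integers ≥ 5) does.

For instance (9, 12) is also a counterexample (LHS = ln(108) ≈ 4.682, RHS = ln(9)·ln(12) ≈ 5.46), but it's lexicographically larger.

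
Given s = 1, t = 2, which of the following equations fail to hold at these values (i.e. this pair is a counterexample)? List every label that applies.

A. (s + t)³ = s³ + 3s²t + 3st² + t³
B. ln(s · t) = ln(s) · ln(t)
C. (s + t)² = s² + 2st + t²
B

Evaluating each claim at the given values:
A. LHS = 27, RHS = 27 → holds here (LHS = RHS)
B. LHS = ln(2) ≈ 0.6931, RHS = 0 → fails here (LHS ≠ RHS)
C. LHS = 9, RHS = 9 → holds here (LHS = RHS)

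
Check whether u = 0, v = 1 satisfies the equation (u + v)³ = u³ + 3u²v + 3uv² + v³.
Substituting u = 0, v = 1:

LHS = (0 + 1)³ = 1
RHS = 0³ + 3·0²·1 + 3·0·1² + 1³ = 1

LHS = RHS, so the equation holds at this point.

Answer: Holds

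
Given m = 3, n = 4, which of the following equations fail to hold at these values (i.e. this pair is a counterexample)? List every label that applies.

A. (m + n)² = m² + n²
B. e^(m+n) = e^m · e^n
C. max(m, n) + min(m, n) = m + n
Evaluating each claim at the given values:
A. LHS = 49, RHS = 25 → fails here (LHS ≠ RHS)
B. LHS = e^7 ≈ 1097, RHS = e^7 ≈ 1097 → holds here (LHS = RHS)
C. LHS = 7, RHS = 7 → holds here (LHS = RHS)

Answer: A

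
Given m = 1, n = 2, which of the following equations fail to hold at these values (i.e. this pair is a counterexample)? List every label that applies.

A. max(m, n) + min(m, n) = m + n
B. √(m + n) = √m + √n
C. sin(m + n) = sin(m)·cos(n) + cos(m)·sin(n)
Evaluating each claim at the given values:
A. LHS = 3, RHS = 3 → holds here (LHS = RHS)
B. LHS = √(3) ≈ 1.732, RHS = 1 + √(2) ≈ 2.414 → fails here (LHS ≠ RHS)
C. LHS = sin(3) ≈ 0.1411, RHS = sin(1)·cos(2) + sin(2)·cos(1) ≈ 0.1411 → holds here (LHS = RHS)

Answer: B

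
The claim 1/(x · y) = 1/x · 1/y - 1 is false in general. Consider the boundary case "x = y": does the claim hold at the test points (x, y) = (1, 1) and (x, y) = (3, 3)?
At (1, 1): LHS = 1 ≠ RHS = 0
At (3, 3): LHS = 1/9 ≠ RHS = -8/9

Answer: No, fails at both test points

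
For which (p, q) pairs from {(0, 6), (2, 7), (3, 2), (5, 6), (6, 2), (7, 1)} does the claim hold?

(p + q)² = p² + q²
Testing each pair:
(0, 6): LHS = 36, RHS = 36 → holds
(2, 7): LHS = 81, RHS = 53 → fails
(3, 2): LHS = 25, RHS = 13 → fails
(5, 6): LHS = 121, RHS = 61 → fails
(6, 2): LHS = 64, RHS = 40 → fails
(7, 1): LHS = 64, RHS = 50 → fails

1 of 6 pairs satisfies the claim.

Answer: (0, 6)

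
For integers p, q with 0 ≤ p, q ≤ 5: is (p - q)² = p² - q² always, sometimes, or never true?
Sometimes true

It holds at (p, q) = (4, 4) (both sides equal 0), but fails at (p, q) = (0, 2) (LHS = 4, RHS = -4).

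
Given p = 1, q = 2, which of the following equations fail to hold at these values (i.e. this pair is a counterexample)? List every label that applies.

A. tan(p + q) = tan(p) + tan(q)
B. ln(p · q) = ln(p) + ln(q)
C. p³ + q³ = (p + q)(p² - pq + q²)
Evaluating each claim at the given values:
A. LHS = tan(3) ≈ -0.1425, RHS = tan(2) + tan(1) ≈ -0.6276 → fails here (LHS ≠ RHS)
B. LHS = ln(2) ≈ 0.6931, RHS = ln(2) ≈ 0.6931 → holds here (LHS = RHS)
C. LHS = 9, RHS = 9 → holds here (LHS = RHS)

Answer: A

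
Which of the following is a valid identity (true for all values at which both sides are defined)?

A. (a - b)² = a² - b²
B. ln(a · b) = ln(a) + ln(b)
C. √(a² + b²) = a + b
B

A: fails at (2, 3) — LHS = 1, RHS = -5.
B: holds — e.g. at (4, 5), both sides equal ln(20) ≈ 2.996.
C: fails at (2, 7) — LHS = √(53) ≈ 7.28, RHS = 9.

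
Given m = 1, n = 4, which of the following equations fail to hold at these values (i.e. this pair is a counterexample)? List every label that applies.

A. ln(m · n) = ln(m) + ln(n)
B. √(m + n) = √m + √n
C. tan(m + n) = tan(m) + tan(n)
Evaluating each claim at the given values:
A. LHS = ln(4) ≈ 1.386, RHS = ln(4) ≈ 1.386 → holds here (LHS = RHS)
B. LHS = √(5) ≈ 2.236, RHS = 3 → fails here (LHS ≠ RHS)
C. LHS = tan(5) ≈ -3.381, RHS = tan(4) + tan(1) ≈ 2.715 → fails here (LHS ≠ RHS)

Answer: B, C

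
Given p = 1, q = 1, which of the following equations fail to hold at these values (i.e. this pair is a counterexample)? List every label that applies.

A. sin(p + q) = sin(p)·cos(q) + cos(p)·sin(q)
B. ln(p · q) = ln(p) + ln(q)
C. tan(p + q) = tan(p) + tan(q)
Evaluating each claim at the given values:
A. LHS = sin(2) ≈ 0.9093, RHS = 2·sin(1)·cos(1) ≈ 0.9093 → holds here (LHS = RHS)
B. LHS = 0, RHS = 0 → holds here (LHS = RHS)
C. LHS = tan(2) ≈ -2.185, RHS = 2·tan(1) ≈ 3.115 → fails here (LHS ≠ RHS)

Answer: C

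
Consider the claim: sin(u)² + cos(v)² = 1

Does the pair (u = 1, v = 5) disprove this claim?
Yes

Substituting u = 1, v = 5:
LHS = sin(1)² + cos(5)² ≈ 0.7885
RHS = 1

Since LHS ≠ RHS, this pair disproves the claim.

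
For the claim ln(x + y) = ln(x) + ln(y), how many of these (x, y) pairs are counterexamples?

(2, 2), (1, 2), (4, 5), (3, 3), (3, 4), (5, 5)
Testing each pair:
(2, 2): LHS = ln(4) ≈ 1.386, RHS = 2·ln(2) ≈ 1.386 → satisfies claim
(1, 2): LHS = ln(3) ≈ 1.099, RHS = ln(2) ≈ 0.6931 → counterexample
(4, 5): LHS = ln(9) ≈ 2.197, RHS = ln(4) + ln(5) ≈ 2.996 → counterexample
(3, 3): LHS = ln(6) ≈ 1.792, RHS = 2·ln(3) ≈ 2.197 → counterexample
(3, 4): LHS = ln(7) ≈ 1.946, RHS = ln(3) + ln(4) ≈ 2.485 → counterexample
(5, 5): LHS = ln(10) ≈ 2.303, RHS = 2·ln(5) ≈ 3.219 → counterexample

That makes 5 counterexamples.

Answer: 5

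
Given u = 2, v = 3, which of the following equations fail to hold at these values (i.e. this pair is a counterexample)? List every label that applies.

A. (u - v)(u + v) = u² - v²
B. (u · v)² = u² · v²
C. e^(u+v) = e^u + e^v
C

Evaluating each claim at the given values:
A. LHS = -5, RHS = -5 → holds here (LHS = RHS)
B. LHS = 36, RHS = 36 → holds here (LHS = RHS)
C. LHS = e^5 ≈ 148.4, RHS = e^2 + e^3 ≈ 27.47 → fails here (LHS ≠ RHS)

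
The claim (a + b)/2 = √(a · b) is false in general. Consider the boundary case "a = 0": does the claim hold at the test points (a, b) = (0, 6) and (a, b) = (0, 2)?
At (0, 6): LHS = 3 ≠ RHS = 0
At (0, 2): LHS = 1 ≠ RHS = 0

Answer: No, fails at both test points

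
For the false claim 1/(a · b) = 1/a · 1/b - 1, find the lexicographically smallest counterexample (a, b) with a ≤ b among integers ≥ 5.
Substituting (5, 5) into the claim:
LHS = 1/(5 · 5) = 1/25
RHS = 1/5 · 1/5 - 1 = -24/25

Since LHS ≠ RHS, this pair disproves the claim, and no lexicographically smaller pair (a ≤ b, integers ≥ 5) does.

For instance (10, 12) is also a counterexample (LHS = 1/120, RHS = -119/120), but it's lexicographically larger.

Answer: (a, b) = (5, 5)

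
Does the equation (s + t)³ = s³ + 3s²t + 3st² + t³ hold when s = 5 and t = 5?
Substituting s = 5, t = 5:

LHS = (5 + 5)³ = 1000
RHS = 5³ + 3·5²·5 + 3·5·5² + 5³ = 1000

LHS = RHS, so the equation holds at this point.

Answer: Holds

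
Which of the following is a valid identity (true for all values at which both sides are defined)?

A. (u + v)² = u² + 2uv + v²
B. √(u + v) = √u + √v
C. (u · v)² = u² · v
A

A: holds — e.g. at (3, 3), both sides equal 36.
B: fails at (6, 7) — LHS = √(13) ≈ 3.606, RHS = √(6) + √(7) ≈ 5.095.
C: fails at (4, 6) — LHS = 576, RHS = 96.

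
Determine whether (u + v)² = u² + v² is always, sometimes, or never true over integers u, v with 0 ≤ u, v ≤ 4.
Sometimes true

It holds at (u, v) = (4, 0) (both sides equal 16), but fails at (u, v) = (4, 1) (LHS = 25, RHS = 17).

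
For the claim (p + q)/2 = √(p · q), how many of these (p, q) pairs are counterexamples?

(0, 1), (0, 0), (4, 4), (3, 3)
1

Testing each pair:
(0, 1): LHS = 1/2, RHS = 0 → counterexample
(0, 0): LHS = 0, RHS = 0 → satisfies claim
(4, 4): LHS = 4, RHS = 4 → satisfies claim
(3, 3): LHS = 3, RHS = 3 → satisfies claim

That makes 1 counterexample.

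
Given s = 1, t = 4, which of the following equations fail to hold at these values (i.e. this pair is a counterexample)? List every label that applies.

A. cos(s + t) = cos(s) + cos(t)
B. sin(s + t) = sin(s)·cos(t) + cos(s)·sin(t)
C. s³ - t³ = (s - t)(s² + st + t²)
A

Evaluating each claim at the given values:
A. LHS = cos(5) ≈ 0.2837, RHS = cos(4) + cos(1) ≈ -0.1133 → fails here (LHS ≠ RHS)
B. LHS = sin(5) ≈ -0.9589, RHS = sin(1)·cos(4) + sin(4)·cos(1) ≈ -0.9589 → holds here (LHS = RHS)
C. LHS = -63, RHS = -63 → holds here (LHS = RHS)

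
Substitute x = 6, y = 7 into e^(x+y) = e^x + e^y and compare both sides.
LHS = e^(6+7) = e^13 ≈ 442413.4
RHS = e^6 + e^7 ≈ 1500

LHS ≠ RHS (they differ by about 440913.3), so the equation does not hold here.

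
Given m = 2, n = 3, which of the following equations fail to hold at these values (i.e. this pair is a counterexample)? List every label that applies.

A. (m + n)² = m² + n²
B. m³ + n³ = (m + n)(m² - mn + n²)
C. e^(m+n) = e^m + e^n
Evaluating each claim at the given values:
A. LHS = 25, RHS = 13 → fails here (LHS ≠ RHS)
B. LHS = 35, RHS = 35 → holds here (LHS = RHS)
C. LHS = e^5 ≈ 148.4, RHS = e^2 + e^3 ≈ 27.47 → fails here (LHS ≠ RHS)

Answer: A, C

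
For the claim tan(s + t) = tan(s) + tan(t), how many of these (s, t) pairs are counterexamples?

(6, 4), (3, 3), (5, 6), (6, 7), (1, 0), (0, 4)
4

Testing each pair:
(6, 4): LHS = tan(10) ≈ 0.6484, RHS = tan(6) + tan(4) ≈ 0.8668 → counterexample
(3, 3): LHS = tan(6) ≈ -0.291, RHS = 2·tan(3) ≈ -0.2851 → counterexample
(5, 6): LHS = tan(11) ≈ -226, RHS = tan(5) + tan(6) ≈ -3.672 → counterexample
(6, 7): LHS = tan(13) ≈ 0.463, RHS = tan(6) + tan(7) ≈ 0.5804 → counterexample
(1, 0): LHS = tan(1) ≈ 1.557, RHS = tan(1) ≈ 1.557 → satisfies claim
(0, 4): LHS = tan(4) ≈ 1.158, RHS = tan(4) ≈ 1.158 → satisfies claim

That makes 4 counterexamples.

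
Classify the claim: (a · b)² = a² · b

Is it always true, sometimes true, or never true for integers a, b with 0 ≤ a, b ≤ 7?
It holds at (a, b) = (7, 1) (both sides equal 49), but fails at (a, b) = (6, 5) (LHS = 900, RHS = 180).

Answer: Sometimes true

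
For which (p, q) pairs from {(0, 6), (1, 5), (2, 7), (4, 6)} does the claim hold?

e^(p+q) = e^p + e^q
None

Testing each pair:
(0, 6): LHS = e^6 ≈ 403.4, RHS = 1 + e^6 ≈ 404.4 → fails
(1, 5): LHS = e^6 ≈ 403.4, RHS = e + e^5 ≈ 151.1 → fails
(2, 7): LHS = e^9 ≈ 8103, RHS = e^2 + e^7 ≈ 1104 → fails
(4, 6): LHS = e^10 ≈ 22026.5, RHS = e^4 + e^6 ≈ 458 → fails

No pair satisfies the claim.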